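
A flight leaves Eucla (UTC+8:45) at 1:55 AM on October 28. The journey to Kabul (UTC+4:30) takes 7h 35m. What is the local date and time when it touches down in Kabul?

5:15 AM on Oct 28

Kabul is 4:15 behind Eucla.
After 7 hours and 35 minutes it is 9:30 AM in Eucla.
Shift by the zone difference: 9:30 AM − 4:15 = 5:15 AM on Oct 28 in Kabul.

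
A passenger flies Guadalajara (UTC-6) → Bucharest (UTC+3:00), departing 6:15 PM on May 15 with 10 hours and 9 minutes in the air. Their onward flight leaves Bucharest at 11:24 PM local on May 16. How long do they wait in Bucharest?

Convert departure to UTC: 6:15 PM + 6:00 = 12:15 AM UTC on May 16.
Add 10 hours 9 minutes flight time → 10:24 AM UTC.
Bucharest is UTC+3:00, so local arrival = 10:24 AM + 3:00 = 1:24 PM on May 16.
Layover = 11:24 PM − 1:24 PM = 10 hours.

10 hours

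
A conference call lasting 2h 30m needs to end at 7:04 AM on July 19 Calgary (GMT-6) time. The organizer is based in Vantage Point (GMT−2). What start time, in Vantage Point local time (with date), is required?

Target end time in UTC: 7:04 AM + 6:00 = 1:04 PM on Jul 19.
Subtract 2 hours 30 minutes → start 10:34 AM UTC on Jul 19.
Vantage Point is UTC−2:00: 10:34 AM − 2:00 = 8:34 AM on Jul 19.

8:34 AM on July 19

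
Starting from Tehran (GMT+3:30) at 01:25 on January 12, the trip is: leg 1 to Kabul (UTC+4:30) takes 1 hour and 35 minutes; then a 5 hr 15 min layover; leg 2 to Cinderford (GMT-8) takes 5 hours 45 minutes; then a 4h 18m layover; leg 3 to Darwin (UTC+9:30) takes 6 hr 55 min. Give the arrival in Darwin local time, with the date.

Convert departure to UTC: 01:25 − 3:30 = 21:55 UTC on Jan 11.
Add 1 hour 35 minutes leg 1 → 23:30 UTC.
Add 5 hours 15 minutes layover in Kabul → 04:45 UTC (Jan 12).
Add 5 hours and 45 minutes leg 2 → 10:30 UTC.
Add 4 hours 18 minutes layover in Cinderford → 14:48 UTC.
Add 6 hours 55 minutes leg 3 → 21:43 UTC.
Darwin is UTC+9:30, so local arrival = 21:43 + 9:30 = 07:13 on Jan 13.

07:13 on January 13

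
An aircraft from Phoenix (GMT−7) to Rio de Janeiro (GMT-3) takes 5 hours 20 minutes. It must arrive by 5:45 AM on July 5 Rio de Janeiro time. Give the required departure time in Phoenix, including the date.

Target arrival in UTC: 5:45 AM + 3:00 = 8:45 AM on Jul 5.
Subtract 5 hours 20 minutes → departure 3:25 AM UTC on Jul 5.
Phoenix is UTC−7:00: 3:25 AM − 7:00 = 8:25 PM on Jul 4.

8:25 PM on Jul 4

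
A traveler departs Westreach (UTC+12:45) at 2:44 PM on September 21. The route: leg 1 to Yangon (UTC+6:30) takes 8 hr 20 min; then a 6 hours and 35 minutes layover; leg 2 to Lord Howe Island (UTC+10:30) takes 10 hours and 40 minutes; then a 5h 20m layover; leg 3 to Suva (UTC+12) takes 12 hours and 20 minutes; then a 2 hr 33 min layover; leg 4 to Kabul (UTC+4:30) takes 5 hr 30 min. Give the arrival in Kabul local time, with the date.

9:47 AM on September 23

Convert departure to UTC: 2:44 PM − 12:45 = 1:59 AM UTC on Sep 21.
Add 8 hours 20 minutes leg 1 → 10:19 AM UTC.
Add 6 hours and 35 minutes layover in Yangon → 4:54 PM UTC.
Add 10 hours 40 minutes leg 2 → 3:34 AM UTC (Sep 22).
Add 5 hours and 20 minutes layover in Lord Howe Island → 8:54 AM UTC.
Add 12 hours 20 minutes leg 3 → 9:14 PM UTC.
Add 2 hours 33 minutes layover in Suva → 11:47 PM UTC.
Add 5 hours 30 minutes leg 4 → 5:17 AM UTC (Sep 23).
Kabul is UTC+4:30, so local arrival = 5:17 AM + 4:30 = 9:47 AM on Sep 23.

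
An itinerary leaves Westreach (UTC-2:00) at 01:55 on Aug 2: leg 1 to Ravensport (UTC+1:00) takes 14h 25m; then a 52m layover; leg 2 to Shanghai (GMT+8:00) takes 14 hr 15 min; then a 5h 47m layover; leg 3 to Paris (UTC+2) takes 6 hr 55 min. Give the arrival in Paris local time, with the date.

00:09 on August 4

Convert departure to UTC: 01:55 + 2:00 = 03:55 UTC on Aug 2.
Add 14 hours 25 minutes leg 1 → 18:20 UTC.
Add 52 minutes layover in Ravensport → 19:12 UTC.
Add 14 hours and 15 minutes leg 2 → 09:27 UTC (Aug 3).
Add 5 hours 47 minutes layover in Shanghai → 15:14 UTC.
Add 6 hours and 55 minutes leg 3 → 22:09 UTC.
Paris is UTC+2:00, so local arrival = 22:09 + 2:00 = 00:09 on Aug 4.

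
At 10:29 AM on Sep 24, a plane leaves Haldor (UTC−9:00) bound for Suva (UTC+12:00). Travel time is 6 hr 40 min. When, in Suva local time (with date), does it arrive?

Suva is 21:00 ahead of Haldor.
After 6 hours 40 minutes it is 5:09 PM in Haldor.
Shift by the zone difference: 5:09 PM + 21:00 = 2:09 PM on Sep 25 in Suva.

2:09 PM on September 25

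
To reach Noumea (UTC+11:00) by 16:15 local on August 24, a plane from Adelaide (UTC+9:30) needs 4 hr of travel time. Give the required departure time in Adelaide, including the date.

10:45 on Aug 24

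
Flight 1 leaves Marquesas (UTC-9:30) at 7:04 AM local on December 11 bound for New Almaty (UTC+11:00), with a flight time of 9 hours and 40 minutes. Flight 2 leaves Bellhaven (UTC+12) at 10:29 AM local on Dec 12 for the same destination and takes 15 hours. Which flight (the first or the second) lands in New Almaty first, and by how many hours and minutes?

Flight 1 in UTC: 7:04 AM + 9:30 = 4:34 PM on Dec 11.
+9 hours and 40 minutes → arrive 2:14 AM UTC on Dec 12.
Flight 2 in UTC: 10:29 AM − 12:00 = 10:29 PM on Dec 11.
+15 hours → arrive 1:29 PM UTC on Dec 12.
Flight 1 lands earlier by 11 hours 15 minutes.

the first, by 11 hours 15 minutes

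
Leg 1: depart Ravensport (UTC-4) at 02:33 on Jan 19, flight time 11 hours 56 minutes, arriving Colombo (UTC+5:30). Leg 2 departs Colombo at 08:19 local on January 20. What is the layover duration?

Convert departure to UTC: 02:33 + 4:00 = 06:33 UTC on Jan 19.
Add 11 hours and 56 minutes flight time → 18:29 UTC.
Colombo is UTC+5:30, so local arrival = 18:29 + 5:30 = 23:59 on Jan 19.
Layover = 08:19 − 23:59 (+1 day) = 8 hours 20 minutes.

8 hours 20 minutes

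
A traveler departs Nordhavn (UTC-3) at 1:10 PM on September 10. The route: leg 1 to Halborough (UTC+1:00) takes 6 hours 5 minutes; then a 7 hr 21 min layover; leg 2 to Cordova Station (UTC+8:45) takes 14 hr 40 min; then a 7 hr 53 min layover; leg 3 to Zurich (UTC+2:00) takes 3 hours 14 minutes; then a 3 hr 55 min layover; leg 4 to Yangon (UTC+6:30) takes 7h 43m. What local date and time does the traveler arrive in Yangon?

1:31 AM on September 13

Convert departure to UTC: 1:10 PM + 3:00 = 4:10 PM UTC on Sep 10.
Add 6 hours and 5 minutes leg 1 → 10:15 PM UTC.
Add 7 hours 21 minutes layover in Halborough → 5:36 AM UTC (Sep 11).
Add 14 hours and 40 minutes leg 2 → 8:16 PM UTC.
Add 7 hours and 53 minutes layover in Cordova Station → 4:09 AM UTC (Sep 12).
Add 3 hours 14 minutes leg 3 → 7:23 AM UTC.
Add 3 hours and 55 minutes layover in Zurich → 11:18 AM UTC.
Add 7 hours 43 minutes leg 4 → 7:01 PM UTC.
Yangon is UTC+6:30, so local arrival = 7:01 PM + 6:30 = 1:31 AM on Sep 13.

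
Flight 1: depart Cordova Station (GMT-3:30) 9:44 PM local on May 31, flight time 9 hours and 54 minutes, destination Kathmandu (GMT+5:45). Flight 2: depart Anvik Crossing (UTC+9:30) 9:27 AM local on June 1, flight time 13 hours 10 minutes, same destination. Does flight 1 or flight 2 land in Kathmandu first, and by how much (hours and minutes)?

Flight 1 in UTC: 9:44 PM + 3:30 = 1:14 AM on Jun 1.
+9 hours 54 minutes → arrive 11:08 AM UTC on Jun 1.
Flight 2 in UTC: 9:27 AM − 9:30 = 11:57 PM on May 31.
+13 hours 10 minutes → arrive 1:07 PM UTC on Jun 1.
Flight 1 lands earlier by 1 hour 59 minutes.

the first, by 1 hour 59 minutes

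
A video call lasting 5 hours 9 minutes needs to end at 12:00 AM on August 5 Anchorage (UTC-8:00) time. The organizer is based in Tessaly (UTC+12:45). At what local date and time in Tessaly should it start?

3:36 PM on August 5

Target end time in UTC: 12:00 AM + 8:00 = 8:00 AM on Aug 5.
Subtract 5 hours 9 minutes → start 2:51 AM UTC on Aug 5.
Tessaly is UTC+12:45: 2:51 AM + 12:45 = 3:36 PM on Aug 5.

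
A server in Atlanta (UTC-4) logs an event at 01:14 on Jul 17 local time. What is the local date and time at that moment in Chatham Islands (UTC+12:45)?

In UTC: 01:14 + 4:00 = 05:14 on Jul 17.
Chatham Islands is UTC+12:45: 05:14 + 12:45 = 17:59 on Jul 17.

17:59 on July 17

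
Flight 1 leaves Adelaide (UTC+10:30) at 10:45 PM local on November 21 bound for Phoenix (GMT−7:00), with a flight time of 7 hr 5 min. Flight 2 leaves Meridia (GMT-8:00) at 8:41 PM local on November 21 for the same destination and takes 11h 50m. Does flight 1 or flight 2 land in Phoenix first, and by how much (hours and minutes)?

Flight 1 in UTC: 10:45 PM − 10:30 = 12:15 PM on Nov 21.
+7 hours 5 minutes → arrive 7:20 PM UTC on Nov 21.
Flight 2 in UTC: 8:41 PM + 8:00 = 4:41 AM on Nov 22.
+11 hours and 50 minutes → arrive 4:31 PM UTC on Nov 22.
Flight 1 lands earlier by 21 hours 11 minutes.

the first, by 21 hours 11 minutes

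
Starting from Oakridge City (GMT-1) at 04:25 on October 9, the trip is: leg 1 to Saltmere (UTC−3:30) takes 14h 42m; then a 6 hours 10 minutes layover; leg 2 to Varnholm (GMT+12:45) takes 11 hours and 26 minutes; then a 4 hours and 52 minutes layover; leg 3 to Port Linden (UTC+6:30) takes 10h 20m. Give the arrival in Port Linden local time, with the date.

Convert departure to UTC: 04:25 + 1:00 = 05:25 UTC on Oct 9.
Add 14 hours 42 minutes leg 1 → 20:07 UTC.
Add 6 hours and 10 minutes layover in Saltmere → 02:17 UTC (Oct 10).
Add 11 hours 26 minutes leg 2 → 13:43 UTC.
Add 4 hours 52 minutes layover in Varnholm → 18:35 UTC.
Add 10 hours 20 minutes leg 3 → 04:55 UTC (Oct 11).
Port Linden is UTC+6:30, so local arrival = 04:55 + 6:30 = 11:25 on Oct 11.

11:25 on October 11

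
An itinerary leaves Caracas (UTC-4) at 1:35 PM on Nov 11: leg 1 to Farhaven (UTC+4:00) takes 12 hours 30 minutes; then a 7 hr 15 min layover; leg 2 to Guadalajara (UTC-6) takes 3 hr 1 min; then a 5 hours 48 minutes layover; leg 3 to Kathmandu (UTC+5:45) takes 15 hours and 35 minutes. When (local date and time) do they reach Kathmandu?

Convert departure to UTC: 1:35 PM + 4:00 = 5:35 PM UTC on Nov 11.
Add 12 hours and 30 minutes leg 1 → 6:05 AM UTC (Nov 12).
Add 7 hours 15 minutes layover in Farhaven → 1:20 PM UTC.
Add 3 hours and 1 minute leg 2 → 4:21 PM UTC.
Add 5 hours and 48 minutes layover in Guadalajara → 10:09 PM UTC.
Add 15 hours and 35 minutes leg 3 → 1:44 PM UTC (Nov 13).
Kathmandu is UTC+5:45, so local arrival = 1:44 PM + 5:45 = 7:29 PM on Nov 13.

7:29 PM on Nov 13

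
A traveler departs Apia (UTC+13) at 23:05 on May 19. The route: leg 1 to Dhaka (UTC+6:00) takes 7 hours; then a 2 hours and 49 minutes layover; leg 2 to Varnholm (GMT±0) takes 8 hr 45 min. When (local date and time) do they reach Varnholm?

04:39 on May 20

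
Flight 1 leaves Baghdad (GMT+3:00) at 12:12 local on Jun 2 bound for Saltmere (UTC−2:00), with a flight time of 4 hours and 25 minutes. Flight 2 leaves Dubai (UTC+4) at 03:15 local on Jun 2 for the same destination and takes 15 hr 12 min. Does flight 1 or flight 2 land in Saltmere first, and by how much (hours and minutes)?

the first, by 50 minutes

Flight 1 in UTC: 12:12 − 3:00 = 09:12 on Jun 2.
+4 hours 25 minutes → arrive 13:37 UTC on Jun 2.
Flight 2 in UTC: 03:15 − 4:00 = 23:15 on Jun 1.
+15 hours 12 minutes → arrive 14:27 UTC on Jun 2.
Flight 1 lands earlier by 50 minutes.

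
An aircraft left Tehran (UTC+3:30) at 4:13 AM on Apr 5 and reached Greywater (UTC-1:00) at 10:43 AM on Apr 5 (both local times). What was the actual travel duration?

Departure in UTC: 4:13 AM − 3:30 = 12:43 AM on Apr 5.
Arrival in UTC: 10:43 AM + 1:00 = 11:43 AM on Apr 5.
Elapsed = 11:43 AM − 12:43 AM = 11 hours.

11 hours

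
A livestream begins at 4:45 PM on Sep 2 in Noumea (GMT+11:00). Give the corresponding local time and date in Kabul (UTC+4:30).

10:15 AM on Sep 2

In UTC: 4:45 PM − 11:00 = 5:45 AM on Sep 2.
Kabul is UTC+4:30: 5:45 AM + 4:30 = 10:15 AM on Sep 2.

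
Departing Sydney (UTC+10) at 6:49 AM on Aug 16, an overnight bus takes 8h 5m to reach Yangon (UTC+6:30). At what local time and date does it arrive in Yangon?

Convert departure to UTC: 6:49 AM − 10:00 = 8:49 PM UTC on Aug 15.
Add 8 hours 5 minutes travel time → 4:54 AM UTC (Aug 16).
Yangon is UTC+6:30, so local arrival = 4:54 AM + 6:30 = 11:24 AM on Aug 16.

11:24 AM on Aug 16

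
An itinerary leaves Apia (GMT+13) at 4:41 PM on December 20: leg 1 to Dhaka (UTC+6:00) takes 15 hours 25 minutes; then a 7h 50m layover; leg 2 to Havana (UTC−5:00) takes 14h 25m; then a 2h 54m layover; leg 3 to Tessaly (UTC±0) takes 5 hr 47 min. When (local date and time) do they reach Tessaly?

Convert departure to UTC: 4:41 PM − 13:00 = 3:41 AM UTC on Dec 20.
Add 15 hours 25 minutes leg 1 → 7:06 PM UTC.
Add 7 hours 50 minutes layover in Dhaka → 2:56 AM UTC (Dec 21).
Add 14 hours and 25 minutes leg 2 → 5:21 PM UTC.
Add 2 hours and 54 minutes layover in Havana → 8:15 PM UTC.
Add 5 hours and 47 minutes leg 3 → 2:02 AM UTC (Dec 22).
Tessaly is UTC+0, so local arrival is the same: 2:02 AM on Dec 22.

2:02 AM on Dec 22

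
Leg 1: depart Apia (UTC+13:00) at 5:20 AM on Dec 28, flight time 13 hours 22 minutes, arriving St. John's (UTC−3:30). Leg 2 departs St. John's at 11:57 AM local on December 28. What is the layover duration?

9 hours 45 minutes

Convert departure to UTC: 5:20 AM − 13:00 = 4:20 PM UTC on Dec 27.
Add 13 hours 22 minutes flight time → 5:42 AM UTC (Dec 28).
St. John's is UTC−3:30, so local arrival = 5:42 AM − 3:30 = 2:12 AM on Dec 28.
Layover = 11:57 AM − 2:12 AM = 9 hours 45 minutes.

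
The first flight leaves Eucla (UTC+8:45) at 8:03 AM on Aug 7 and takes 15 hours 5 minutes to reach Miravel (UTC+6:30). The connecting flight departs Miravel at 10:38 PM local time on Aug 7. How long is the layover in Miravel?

1 hour 45 minutes

Convert departure to UTC: 8:03 AM − 8:45 = 11:18 PM UTC on Aug 6.
Add 15 hours 5 minutes flight time → 2:23 PM UTC (Aug 7).
Miravel is UTC+6:30, so local arrival = 2:23 PM + 6:30 = 8:53 PM on Aug 7.
Layover = 10:38 PM − 8:53 PM = 1 hour 45 minutes.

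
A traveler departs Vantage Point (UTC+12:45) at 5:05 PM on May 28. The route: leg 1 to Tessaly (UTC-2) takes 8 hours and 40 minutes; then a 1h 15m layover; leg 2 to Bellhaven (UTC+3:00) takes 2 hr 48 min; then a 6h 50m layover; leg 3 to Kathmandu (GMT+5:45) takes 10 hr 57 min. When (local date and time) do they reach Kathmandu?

Convert departure to UTC: 5:05 PM − 12:45 = 4:20 AM UTC on May 28.
Add 8 hours 40 minutes leg 1 → 1:00 PM UTC.
Add 1 hour and 15 minutes layover in Tessaly → 2:15 PM UTC.
Add 2 hours 48 minutes leg 2 → 5:03 PM UTC.
Add 6 hours and 50 minutes layover in Bellhaven → 11:53 PM UTC.
Add 10 hours and 57 minutes leg 3 → 10:50 AM UTC (May 29).
Kathmandu is UTC+5:45, so local arrival = 10:50 AM + 5:45 = 4:35 PM on May 29.

4:35 PM on May 29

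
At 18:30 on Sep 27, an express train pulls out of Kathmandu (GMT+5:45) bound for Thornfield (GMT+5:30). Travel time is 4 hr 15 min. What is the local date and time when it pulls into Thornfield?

Thornfield is 0:15 behind Kathmandu.
After 4 hours and 15 minutes it is 22:45 in Kathmandu.
Shift by the zone difference: 22:45 − 0:15 = 22:30 on Sep 27 in Thornfield.

22:30 on Sep 27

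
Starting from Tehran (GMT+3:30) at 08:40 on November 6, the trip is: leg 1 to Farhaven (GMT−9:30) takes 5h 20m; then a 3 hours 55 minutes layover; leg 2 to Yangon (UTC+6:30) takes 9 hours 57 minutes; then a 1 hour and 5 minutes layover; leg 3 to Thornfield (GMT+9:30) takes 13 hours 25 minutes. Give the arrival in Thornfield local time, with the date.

Convert departure to UTC: 08:40 − 3:30 = 05:10 UTC on Nov 6.
Add 5 hours 20 minutes leg 1 → 10:30 UTC.
Add 3 hours and 55 minutes layover in Farhaven → 14:25 UTC.
Add 9 hours and 57 minutes leg 2 → 00:22 UTC (Nov 7).
Add 1 hour 5 minutes layover in Yangon → 01:27 UTC.
Add 13 hours and 25 minutes leg 3 → 14:52 UTC.
Thornfield is UTC+9:30, so local arrival = 14:52 + 9:30 = 00:22 on Nov 8.

00:22 on Nov 8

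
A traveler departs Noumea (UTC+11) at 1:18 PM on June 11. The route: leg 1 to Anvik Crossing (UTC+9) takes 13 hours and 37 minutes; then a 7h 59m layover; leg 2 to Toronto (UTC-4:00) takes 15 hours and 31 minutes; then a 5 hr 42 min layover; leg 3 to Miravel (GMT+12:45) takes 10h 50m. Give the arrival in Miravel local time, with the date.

8:42 PM on Jun 13

Convert departure to UTC: 1:18 PM − 11:00 = 2:18 AM UTC on Jun 11.
Add 13 hours 37 minutes leg 1 → 3:55 PM UTC.
Add 7 hours 59 minutes layover in Anvik Crossing → 11:54 PM UTC.
Add 15 hours and 31 minutes leg 2 → 3:25 PM UTC (Jun 12).
Add 5 hours and 42 minutes layover in Toronto → 9:07 PM UTC.
Add 10 hours and 50 minutes leg 3 → 7:57 AM UTC (Jun 13).
Miravel is UTC+12:45, so local arrival = 7:57 AM + 12:45 = 8:42 PM on Jun 13.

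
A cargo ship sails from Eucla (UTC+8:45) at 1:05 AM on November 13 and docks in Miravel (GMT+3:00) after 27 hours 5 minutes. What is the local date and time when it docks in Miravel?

10:25 PM on November 13

Miravel is 5:45 behind Eucla.
After 27 hours and 5 minutes it is 4:10 AM (Nov 14) in Eucla.
Shift by the zone difference: 4:10 AM − 5:45 = 10:25 PM on Nov 13 in Miravel.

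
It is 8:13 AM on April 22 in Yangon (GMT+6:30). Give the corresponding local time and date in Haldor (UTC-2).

11:43 PM on April 21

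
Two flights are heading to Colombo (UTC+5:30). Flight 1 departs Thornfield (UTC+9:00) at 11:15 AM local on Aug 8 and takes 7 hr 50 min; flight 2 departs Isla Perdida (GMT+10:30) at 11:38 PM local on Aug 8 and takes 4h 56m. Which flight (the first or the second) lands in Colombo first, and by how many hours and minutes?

the first, by 7 hours 59 minutes

Flight 1 in UTC: 11:15 AM − 9:00 = 2:15 AM on Aug 8.
+7 hours and 50 minutes → arrive 10:05 AM UTC on Aug 8.
Flight 2 in UTC: 11:38 PM − 10:30 = 1:08 PM on Aug 8.
+4 hours and 56 minutes → arrive 6:04 PM UTC on Aug 8.
Flight 1 lands earlier by 7 hours 59 minutes.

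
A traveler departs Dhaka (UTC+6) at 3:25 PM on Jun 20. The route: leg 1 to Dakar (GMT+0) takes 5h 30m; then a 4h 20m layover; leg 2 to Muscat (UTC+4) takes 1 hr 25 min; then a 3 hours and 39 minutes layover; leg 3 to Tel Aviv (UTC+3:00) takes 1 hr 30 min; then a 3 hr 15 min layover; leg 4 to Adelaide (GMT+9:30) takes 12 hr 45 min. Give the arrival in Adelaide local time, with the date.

Convert departure to UTC: 3:25 PM − 6:00 = 9:25 AM UTC on Jun 20.
Add 5 hours and 30 minutes leg 1 → 2:55 PM UTC.
Add 4 hours and 20 minutes layover in Dakar → 7:15 PM UTC.
Add 1 hour and 25 minutes leg 2 → 8:40 PM UTC.
Add 3 hours 39 minutes layover in Muscat → 12:19 AM UTC (Jun 21).
Add 1 hour and 30 minutes leg 3 → 1:49 AM UTC.
Add 3 hours and 15 minutes layover in Tel Aviv → 5:04 AM UTC.
Add 12 hours and 45 minutes leg 4 → 5:49 PM UTC.
Adelaide is UTC+9:30, so local arrival = 5:49 PM + 9:30 = 3:19 AM on Jun 22.

3:19 AM on Jun 22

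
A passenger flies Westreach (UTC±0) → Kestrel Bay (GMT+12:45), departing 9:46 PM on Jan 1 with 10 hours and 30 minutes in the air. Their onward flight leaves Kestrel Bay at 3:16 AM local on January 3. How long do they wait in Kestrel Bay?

6 hours 15 minutes

Westreach is at UTC+0, so departure is already 9:46 PM UTC on Jan 1.
Add 10 hours 30 minutes flight time → 8:16 AM UTC (Jan 2).
Kestrel Bay is UTC+12:45, so local arrival = 8:16 AM + 12:45 = 9:01 PM on Jan 2.
Layover = 3:16 AM − 9:01 PM (+1 day) = 6 hours 15 minutes.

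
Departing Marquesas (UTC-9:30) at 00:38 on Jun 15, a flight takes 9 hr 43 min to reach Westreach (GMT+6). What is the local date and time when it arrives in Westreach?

Convert departure to UTC: 00:38 + 9:30 = 10:08 UTC on Jun 15.
Add 9 hours and 43 minutes travel time → 19:51 UTC.
Westreach is UTC+6:00, so local arrival = 19:51 + 6:00 = 01:51 on Jun 16.

01:51 on Jun 16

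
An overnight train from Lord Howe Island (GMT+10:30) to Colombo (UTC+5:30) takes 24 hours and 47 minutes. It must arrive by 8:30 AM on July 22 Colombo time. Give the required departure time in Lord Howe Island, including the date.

Target arrival in UTC: 8:30 AM − 5:30 = 3:00 AM on Jul 22.
Subtract 24 hours and 47 minutes → departure 2:13 AM UTC on Jul 21.
Lord Howe Island is UTC+10:30: 2:13 AM + 10:30 = 12:43 PM on Jul 21.

12:43 PM on July 21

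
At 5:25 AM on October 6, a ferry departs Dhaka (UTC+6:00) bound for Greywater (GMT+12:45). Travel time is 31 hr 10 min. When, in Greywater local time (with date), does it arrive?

Greywater is 6:45 ahead of Dhaka.
After 31 hours 10 minutes it is 12:35 PM (Oct 7) in Dhaka.
Shift by the zone difference: 12:35 PM + 6:45 = 7:20 PM on Oct 7 in Greywater.

7:20 PM on Oct 7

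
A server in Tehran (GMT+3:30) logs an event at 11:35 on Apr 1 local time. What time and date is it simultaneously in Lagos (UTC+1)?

In UTC: 11:35 − 3:30 = 08:05 on Apr 1.
Lagos is UTC+1:00: 08:05 + 1:00 = 09:05 on Apr 1.

09:05 on April 1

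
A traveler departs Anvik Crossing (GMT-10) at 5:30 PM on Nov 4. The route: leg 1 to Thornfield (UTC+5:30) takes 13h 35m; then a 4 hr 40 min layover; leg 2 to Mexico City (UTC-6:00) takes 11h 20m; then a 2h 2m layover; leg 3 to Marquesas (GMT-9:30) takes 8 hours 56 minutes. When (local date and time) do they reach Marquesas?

10:33 AM on Nov 6

Convert departure to UTC: 5:30 PM + 10:00 = 3:30 AM UTC on Nov 5.
Add 13 hours and 35 minutes leg 1 → 5:05 PM UTC.
Add 4 hours 40 minutes layover in Thornfield → 9:45 PM UTC.
Add 11 hours 20 minutes leg 2 → 9:05 AM UTC (Nov 6).
Add 2 hours and 2 minutes layover in Mexico City → 11:07 AM UTC.
Add 8 hours and 56 minutes leg 3 → 8:03 PM UTC.
Marquesas is UTC−9:30, so local arrival = 8:03 PM − 9:30 = 10:33 AM on Nov 6.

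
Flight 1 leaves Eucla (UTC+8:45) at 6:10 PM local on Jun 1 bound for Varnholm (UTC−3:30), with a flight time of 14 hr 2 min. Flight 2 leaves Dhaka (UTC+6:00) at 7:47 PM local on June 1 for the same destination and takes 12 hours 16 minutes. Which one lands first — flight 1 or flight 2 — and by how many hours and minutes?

Flight 1 in UTC: 6:10 PM − 8:45 = 9:25 AM on Jun 1.
+14 hours 2 minutes → arrive 11:27 PM UTC on Jun 1.
Flight 2 in UTC: 7:47 PM − 6:00 = 1:47 PM on Jun 1.
+12 hours 16 minutes → arrive 2:03 AM UTC on Jun 2.
Flight 1 lands earlier by 2 hours 36 minutes.

the first, by 2 hours 36 minutes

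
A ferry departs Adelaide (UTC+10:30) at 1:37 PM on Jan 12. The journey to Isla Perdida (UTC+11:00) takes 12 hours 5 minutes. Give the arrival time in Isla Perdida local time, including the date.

Convert departure to UTC: 1:37 PM − 10:30 = 3:07 AM UTC on Jan 12.
Add 12 hours 5 minutes travel time → 3:12 PM UTC.
Isla Perdida is UTC+11:00, so local arrival = 3:12 PM + 11:00 = 2:12 AM on Jan 13.

2:12 AM on Jan 13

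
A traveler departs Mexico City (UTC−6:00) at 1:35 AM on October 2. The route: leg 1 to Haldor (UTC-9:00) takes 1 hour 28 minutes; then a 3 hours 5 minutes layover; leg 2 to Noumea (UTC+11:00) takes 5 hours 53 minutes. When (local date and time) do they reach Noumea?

Convert departure to UTC: 1:35 AM + 6:00 = 7:35 AM UTC on Oct 2.
Add 1 hour and 28 minutes leg 1 → 9:03 AM UTC.
Add 3 hours and 5 minutes layover in Haldor → 12:08 PM UTC.
Add 5 hours and 53 minutes leg 2 → 6:01 PM UTC.
Noumea is UTC+11:00, so local arrival = 6:01 PM + 11:00 = 5:01 AM on Oct 3.

5:01 AM on Oct 3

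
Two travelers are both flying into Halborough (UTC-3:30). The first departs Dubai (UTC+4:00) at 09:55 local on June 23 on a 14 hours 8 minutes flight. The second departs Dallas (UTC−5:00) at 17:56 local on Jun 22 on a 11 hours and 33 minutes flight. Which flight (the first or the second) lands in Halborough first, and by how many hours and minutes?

the second, by 9 hours 34 minutes

Flight 1 in UTC: 09:55 − 4:00 = 05:55 on Jun 23.
+14 hours and 8 minutes → arrive 20:03 UTC on Jun 23.
Flight 2 in UTC: 17:56 + 5:00 = 22:56 on Jun 22.
+11 hours 33 minutes → arrive 10:29 UTC on Jun 23.
Flight 2 lands earlier by 9 hours 34 minutes.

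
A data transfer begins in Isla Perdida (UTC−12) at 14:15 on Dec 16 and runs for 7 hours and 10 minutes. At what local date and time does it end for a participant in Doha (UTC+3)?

12:25 on December 17

Convert start to UTC: 14:15 + 12:00 = 02:15 UTC on Dec 17.
Add 7 hours 10 minutes duration → 09:25 UTC.
Doha is UTC+3:00, so local end time = 09:25 + 3:00 = 12:25 on Dec 17.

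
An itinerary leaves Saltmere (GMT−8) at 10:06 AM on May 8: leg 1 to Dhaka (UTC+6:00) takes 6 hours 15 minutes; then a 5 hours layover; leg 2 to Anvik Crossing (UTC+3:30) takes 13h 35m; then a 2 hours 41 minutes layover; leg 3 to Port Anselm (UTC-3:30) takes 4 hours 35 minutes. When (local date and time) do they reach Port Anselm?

10:42 PM on May 9

Convert departure to UTC: 10:06 AM + 8:00 = 6:06 PM UTC on May 8.
Add 6 hours 15 minutes leg 1 → 12:21 AM UTC (May 9).
Add 5 hours layover in Dhaka → 5:21 AM UTC.
Add 13 hours and 35 minutes leg 2 → 6:56 PM UTC.
Add 2 hours 41 minutes layover in Anvik Crossing → 9:37 PM UTC.
Add 4 hours 35 minutes leg 3 → 2:12 AM UTC (May 10).
Port Anselm is UTC−3:30, so local arrival = 2:12 AM − 3:30 = 10:42 PM on May 9.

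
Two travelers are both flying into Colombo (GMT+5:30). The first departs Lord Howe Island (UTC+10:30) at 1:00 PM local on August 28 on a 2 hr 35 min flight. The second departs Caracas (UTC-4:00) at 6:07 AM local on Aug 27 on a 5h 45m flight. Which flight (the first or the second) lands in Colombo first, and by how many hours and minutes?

the second, by 13 hours 13 minutes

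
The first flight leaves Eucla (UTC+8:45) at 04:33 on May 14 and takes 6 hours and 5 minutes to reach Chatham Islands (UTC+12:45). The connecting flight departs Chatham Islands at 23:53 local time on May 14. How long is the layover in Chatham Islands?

Convert departure to UTC: 04:33 − 8:45 = 19:48 UTC on May 13.
Add 6 hours and 5 minutes flight time → 01:53 UTC (May 14).
Chatham Islands is UTC+12:45, so local arrival = 01:53 + 12:45 = 14:38 on May 14.
Layover = 23:53 − 14:38 = 9 hours 15 minutes.

9 hours 15 minutes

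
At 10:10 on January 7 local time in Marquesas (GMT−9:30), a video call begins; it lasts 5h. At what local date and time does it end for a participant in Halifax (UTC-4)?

20:40 on Jan 7

Convert start to UTC: 10:10 + 9:30 = 19:40 UTC on Jan 7.
Add 5 hours duration → 00:40 UTC (Jan 8).
Halifax is UTC−4:00, so local end time = 00:40 − 4:00 = 20:40 on Jan 7.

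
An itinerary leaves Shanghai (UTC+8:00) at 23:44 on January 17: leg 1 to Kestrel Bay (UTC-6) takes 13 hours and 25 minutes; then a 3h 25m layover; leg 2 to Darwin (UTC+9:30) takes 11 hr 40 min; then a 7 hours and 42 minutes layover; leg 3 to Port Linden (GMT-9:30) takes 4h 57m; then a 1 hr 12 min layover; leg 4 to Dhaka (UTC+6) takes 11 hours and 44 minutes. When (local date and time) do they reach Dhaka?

03:49 on Jan 20

Convert departure to UTC: 23:44 − 8:00 = 15:44 UTC on Jan 17.
Add 13 hours 25 minutes leg 1 → 05:09 UTC (Jan 18).
Add 3 hours 25 minutes layover in Kestrel Bay → 08:34 UTC.
Add 11 hours and 40 minutes leg 2 → 20:14 UTC.
Add 7 hours 42 minutes layover in Darwin → 03:56 UTC (Jan 19).
Add 4 hours 57 minutes leg 3 → 08:53 UTC.
Add 1 hour 12 minutes layover in Port Linden → 10:05 UTC.
Add 11 hours and 44 minutes leg 4 → 21:49 UTC.
Dhaka is UTC+6:00, so local arrival = 21:49 + 6:00 = 03:49 on Jan 20.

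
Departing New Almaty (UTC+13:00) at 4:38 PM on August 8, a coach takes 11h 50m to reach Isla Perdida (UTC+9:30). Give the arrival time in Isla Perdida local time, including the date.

12:58 AM on Aug 9

Convert departure to UTC: 4:38 PM − 13:00 = 3:38 AM UTC on Aug 8.
Add 11 hours 50 minutes travel time → 3:28 PM UTC.
Isla Perdida is UTC+9:30, so local arrival = 3:28 PM + 9:30 = 12:58 AM on Aug 9.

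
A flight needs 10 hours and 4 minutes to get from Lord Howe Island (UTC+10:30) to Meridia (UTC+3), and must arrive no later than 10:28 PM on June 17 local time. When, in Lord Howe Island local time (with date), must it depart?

7:54 PM on June 17

Target arrival in UTC: 10:28 PM − 3:00 = 7:28 PM on Jun 17.
Subtract 10 hours 4 minutes → departure 9:24 AM UTC on Jun 17.
Lord Howe Island is UTC+10:30: 9:24 AM + 10:30 = 7:54 PM on Jun 17.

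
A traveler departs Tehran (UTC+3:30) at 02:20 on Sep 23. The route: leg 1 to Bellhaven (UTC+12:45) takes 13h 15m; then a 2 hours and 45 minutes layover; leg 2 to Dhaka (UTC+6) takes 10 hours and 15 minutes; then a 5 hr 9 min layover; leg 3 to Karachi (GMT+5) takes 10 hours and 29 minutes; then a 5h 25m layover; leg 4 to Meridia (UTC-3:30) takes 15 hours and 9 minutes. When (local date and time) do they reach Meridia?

Convert departure to UTC: 02:20 − 3:30 = 22:50 UTC on Sep 22.
Add 13 hours and 15 minutes leg 1 → 12:05 UTC (Sep 23).
Add 2 hours 45 minutes layover in Bellhaven → 14:50 UTC.
Add 10 hours and 15 minutes leg 2 → 01:05 UTC (Sep 24).
Add 5 hours and 9 minutes layover in Dhaka → 06:14 UTC.
Add 10 hours 29 minutes leg 3 → 16:43 UTC.
Add 5 hours and 25 minutes layover in Karachi → 22:08 UTC.
Add 15 hours and 9 minutes leg 4 → 13:17 UTC (Sep 25).
Meridia is UTC−3:30, so local arrival = 13:17 − 3:30 = 09:47 on Sep 25.

09:47 on September 25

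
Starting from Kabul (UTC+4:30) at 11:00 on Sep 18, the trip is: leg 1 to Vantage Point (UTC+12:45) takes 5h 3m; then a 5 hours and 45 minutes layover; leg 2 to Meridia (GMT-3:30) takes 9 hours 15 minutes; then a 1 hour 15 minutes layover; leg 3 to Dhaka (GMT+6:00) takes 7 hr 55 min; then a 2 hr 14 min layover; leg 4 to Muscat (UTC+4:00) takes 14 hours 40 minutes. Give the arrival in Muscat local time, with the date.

08:37 on September 20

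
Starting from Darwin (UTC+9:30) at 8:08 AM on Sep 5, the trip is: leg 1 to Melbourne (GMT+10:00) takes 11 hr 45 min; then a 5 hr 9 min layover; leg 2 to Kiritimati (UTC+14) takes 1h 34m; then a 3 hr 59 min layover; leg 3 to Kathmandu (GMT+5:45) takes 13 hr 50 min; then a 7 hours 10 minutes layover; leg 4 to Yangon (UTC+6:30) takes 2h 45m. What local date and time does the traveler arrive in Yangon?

3:20 AM on September 7

Convert departure to UTC: 8:08 AM − 9:30 = 10:38 PM UTC on Sep 4.
Add 11 hours 45 minutes leg 1 → 10:23 AM UTC (Sep 5).
Add 5 hours and 9 minutes layover in Melbourne → 3:32 PM UTC.
Add 1 hour 34 minutes leg 2 → 5:06 PM UTC.
Add 3 hours 59 minutes layover in Kiritimati → 9:05 PM UTC.
Add 13 hours 50 minutes leg 3 → 10:55 AM UTC (Sep 6).
Add 7 hours 10 minutes layover in Kathmandu → 6:05 PM UTC.
Add 2 hours 45 minutes leg 4 → 8:50 PM UTC.
Yangon is UTC+6:30, so local arrival = 8:50 PM + 6:30 = 3:20 AM on Sep 7.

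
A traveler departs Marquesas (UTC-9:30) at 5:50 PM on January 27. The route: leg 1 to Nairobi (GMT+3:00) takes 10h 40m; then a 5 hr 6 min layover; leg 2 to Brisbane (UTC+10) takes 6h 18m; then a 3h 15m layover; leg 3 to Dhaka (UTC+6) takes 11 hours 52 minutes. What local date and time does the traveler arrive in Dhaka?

Convert departure to UTC: 5:50 PM + 9:30 = 3:20 AM UTC on Jan 28.
Add 10 hours 40 minutes leg 1 → 2:00 PM UTC.
Add 5 hours and 6 minutes layover in Nairobi → 7:06 PM UTC.
Add 6 hours 18 minutes leg 2 → 1:24 AM UTC (Jan 29).
Add 3 hours 15 minutes layover in Brisbane → 4:39 AM UTC.
Add 11 hours 52 minutes leg 3 → 4:31 PM UTC.
Dhaka is UTC+6:00, so local arrival = 4:31 PM + 6:00 = 10:31 PM on Jan 29.

10:31 PM on Jan 29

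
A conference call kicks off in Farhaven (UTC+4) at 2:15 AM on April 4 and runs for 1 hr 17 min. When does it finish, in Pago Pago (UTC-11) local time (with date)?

Convert start to UTC: 2:15 AM − 4:00 = 10:15 PM UTC on Apr 3.
Add 1 hour and 17 minutes duration → 11:32 PM UTC.
Pago Pago is UTC−11:00, so local end time = 11:32 PM − 11:00 = 12:32 PM on Apr 3.

12:32 PM on April 3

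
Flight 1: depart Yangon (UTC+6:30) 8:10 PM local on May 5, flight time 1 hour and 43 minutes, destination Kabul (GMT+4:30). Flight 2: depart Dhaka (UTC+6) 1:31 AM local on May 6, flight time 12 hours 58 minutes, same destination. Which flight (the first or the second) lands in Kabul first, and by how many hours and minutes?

the first, by 17 hours 6 minutes

Flight 1 in UTC: 8:10 PM − 6:30 = 1:40 PM on May 5.
+1 hour 43 minutes → arrive 3:23 PM UTC on May 5.
Flight 2 in UTC: 1:31 AM − 6:00 = 7:31 PM on May 5.
+12 hours 58 minutes → arrive 8:29 AM UTC on May 6.
Flight 1 lands earlier by 17 hours 6 minutes.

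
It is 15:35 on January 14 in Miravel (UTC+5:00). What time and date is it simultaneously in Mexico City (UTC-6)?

In UTC: 15:35 − 5:00 = 10:35 on Jan 14.
Mexico City is UTC−6:00: 10:35 − 6:00 = 04:35 on Jan 14.

04:35 on January 14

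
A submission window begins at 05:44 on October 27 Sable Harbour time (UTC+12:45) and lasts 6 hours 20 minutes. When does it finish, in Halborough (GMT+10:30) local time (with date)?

09:49 on October 27

Convert start to UTC: 05:44 − 12:45 = 16:59 UTC on Oct 26.
Add 6 hours 20 minutes duration → 23:19 UTC.
Halborough is UTC+10:30, so local end time = 23:19 + 10:30 = 09:49 on Oct 27.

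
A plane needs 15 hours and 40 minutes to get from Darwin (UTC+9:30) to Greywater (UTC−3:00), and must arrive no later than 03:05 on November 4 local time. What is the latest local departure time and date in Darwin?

23:55 on November 3

Target arrival in UTC: 03:05 + 3:00 = 06:05 on Nov 4.
Subtract 15 hours 40 minutes → departure 14:25 UTC on Nov 3.
Darwin is UTC+9:30: 14:25 + 9:30 = 23:55 on Nov 3.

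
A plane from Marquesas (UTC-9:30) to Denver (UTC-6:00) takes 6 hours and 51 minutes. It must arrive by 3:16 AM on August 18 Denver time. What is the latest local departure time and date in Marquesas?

4:55 PM on Aug 17

Target arrival in UTC: 3:16 AM + 6:00 = 9:16 AM on Aug 18.
Subtract 6 hours and 51 minutes → departure 2:25 AM UTC on Aug 18.
Marquesas is UTC−9:30: 2:25 AM − 9:30 = 4:55 PM on Aug 17.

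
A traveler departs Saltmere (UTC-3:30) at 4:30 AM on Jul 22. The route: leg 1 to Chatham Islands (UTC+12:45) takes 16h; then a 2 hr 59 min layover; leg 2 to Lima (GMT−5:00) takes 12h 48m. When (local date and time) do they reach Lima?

Convert departure to UTC: 4:30 AM + 3:30 = 8:00 AM UTC on Jul 22.
Add 16 hours leg 1 → 12:00 AM UTC (Jul 23).
Add 2 hours and 59 minutes layover in Chatham Islands → 2:59 AM UTC.
Add 12 hours 48 minutes leg 2 → 3:47 PM UTC.
Lima is UTC−5:00, so local arrival = 3:47 PM − 5:00 = 10:47 AM on Jul 23.

10:47 AM on July 23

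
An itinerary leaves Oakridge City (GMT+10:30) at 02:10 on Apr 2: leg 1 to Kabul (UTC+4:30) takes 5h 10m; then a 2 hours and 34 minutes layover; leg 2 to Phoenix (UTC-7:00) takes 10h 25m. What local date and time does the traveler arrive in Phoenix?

Convert departure to UTC: 02:10 − 10:30 = 15:40 UTC on Apr 1.
Add 5 hours 10 minutes leg 1 → 20:50 UTC.
Add 2 hours 34 minutes layover in Kabul → 23:24 UTC.
Add 10 hours and 25 minutes leg 2 → 09:49 UTC (Apr 2).
Phoenix is UTC−7:00, so local arrival = 09:49 − 7:00 = 02:49 on Apr 2.

02:49 on Apr 2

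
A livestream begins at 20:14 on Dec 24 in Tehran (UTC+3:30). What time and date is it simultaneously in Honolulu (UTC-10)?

In UTC: 20:14 − 3:30 = 16:44 on Dec 24.
Honolulu is UTC−10:00: 16:44 − 10:00 = 06:44 on Dec 24.

06:44 on December 24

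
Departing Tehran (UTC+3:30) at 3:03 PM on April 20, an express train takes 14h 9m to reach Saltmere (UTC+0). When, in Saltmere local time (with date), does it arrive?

Convert departure to UTC: 3:03 PM − 3:30 = 11:33 AM UTC on Apr 20.
Add 14 hours 9 minutes travel time → 1:42 AM UTC (Apr 21).
Saltmere is UTC+0, so local arrival is the same: 1:42 AM on Apr 21.

1:42 AM on Apr 21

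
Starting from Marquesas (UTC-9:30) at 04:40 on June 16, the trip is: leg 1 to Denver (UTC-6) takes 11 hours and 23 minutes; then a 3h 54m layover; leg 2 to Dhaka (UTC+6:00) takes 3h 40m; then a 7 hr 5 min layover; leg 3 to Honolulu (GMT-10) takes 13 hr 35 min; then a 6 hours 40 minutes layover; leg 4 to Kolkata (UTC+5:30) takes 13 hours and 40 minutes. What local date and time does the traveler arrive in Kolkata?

07:37 on June 19

Convert departure to UTC: 04:40 + 9:30 = 14:10 UTC on Jun 16.
Add 11 hours 23 minutes leg 1 → 01:33 UTC (Jun 17).
Add 3 hours 54 minutes layover in Denver → 05:27 UTC.
Add 3 hours 40 minutes leg 2 → 09:07 UTC.
Add 7 hours and 5 minutes layover in Dhaka → 16:12 UTC.
Add 13 hours and 35 minutes leg 3 → 05:47 UTC (Jun 18).
Add 6 hours 40 minutes layover in Honolulu → 12:27 UTC.
Add 13 hours and 40 minutes leg 4 → 02:07 UTC (Jun 19).
Kolkata is UTC+5:30, so local arrival = 02:07 + 5:30 = 07:37 on Jun 19.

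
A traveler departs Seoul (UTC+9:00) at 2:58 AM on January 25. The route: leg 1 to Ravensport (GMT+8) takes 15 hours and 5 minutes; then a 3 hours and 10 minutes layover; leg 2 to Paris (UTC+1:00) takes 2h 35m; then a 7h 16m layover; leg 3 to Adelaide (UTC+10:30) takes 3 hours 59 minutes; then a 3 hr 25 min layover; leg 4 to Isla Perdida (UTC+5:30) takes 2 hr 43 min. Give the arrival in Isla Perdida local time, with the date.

Convert departure to UTC: 2:58 AM − 9:00 = 5:58 PM UTC on Jan 24.
Add 15 hours and 5 minutes leg 1 → 9:03 AM UTC (Jan 25).
Add 3 hours 10 minutes layover in Ravensport → 12:13 PM UTC.
Add 2 hours and 35 minutes leg 2 → 2:48 PM UTC.
Add 7 hours and 16 minutes layover in Paris → 10:04 PM UTC.
Add 3 hours and 59 minutes leg 3 → 2:03 AM UTC (Jan 26).
Add 3 hours and 25 minutes layover in Adelaide → 5:28 AM UTC.
Add 2 hours 43 minutes leg 4 → 8:11 AM UTC.
Isla Perdida is UTC+5:30, so local arrival = 8:11 AM + 5:30 = 1:41 PM on Jan 26.

1:41 PM on Jan 26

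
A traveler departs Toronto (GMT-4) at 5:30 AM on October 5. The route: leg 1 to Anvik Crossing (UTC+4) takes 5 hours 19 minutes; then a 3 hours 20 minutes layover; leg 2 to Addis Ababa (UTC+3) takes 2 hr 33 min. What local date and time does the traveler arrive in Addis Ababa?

Convert departure to UTC: 5:30 AM + 4:00 = 9:30 AM UTC on Oct 5.
Add 5 hours and 19 minutes leg 1 → 2:49 PM UTC.
Add 3 hours 20 minutes layover in Anvik Crossing → 6:09 PM UTC.
Add 2 hours 33 minutes leg 2 → 8:42 PM UTC.
Addis Ababa is UTC+3:00, so local arrival = 8:42 PM + 3:00 = 11:42 PM on Oct 5.

11:42 PM on October 5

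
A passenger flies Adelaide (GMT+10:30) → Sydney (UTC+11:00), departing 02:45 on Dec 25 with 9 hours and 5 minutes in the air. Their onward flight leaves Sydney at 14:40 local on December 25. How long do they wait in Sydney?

2 hours 20 minutes

Convert departure to UTC: 02:45 − 10:30 = 16:15 UTC on Dec 24.
Add 9 hours and 5 minutes flight time → 01:20 UTC (Dec 25).
Sydney is UTC+11:00, so local arrival = 01:20 + 11:00 = 12:20 on Dec 25.
Layover = 14:40 − 12:20 = 2 hours 20 minutes.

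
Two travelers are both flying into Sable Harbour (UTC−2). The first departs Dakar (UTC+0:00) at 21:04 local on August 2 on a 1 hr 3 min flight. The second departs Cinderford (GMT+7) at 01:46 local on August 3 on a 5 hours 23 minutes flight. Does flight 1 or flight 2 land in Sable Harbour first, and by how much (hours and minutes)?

Flight 1 departs at 21:04 UTC (Aug 2).
+1 hour 3 minutes → arrive 22:07 UTC on Aug 2.
Flight 2 in UTC: 01:46 − 7:00 = 18:46 on Aug 2.
+5 hours and 23 minutes → arrive 00:09 UTC on Aug 3.
Flight 1 lands earlier by 2 hours 2 minutes.

the first, by 2 hours 2 minutes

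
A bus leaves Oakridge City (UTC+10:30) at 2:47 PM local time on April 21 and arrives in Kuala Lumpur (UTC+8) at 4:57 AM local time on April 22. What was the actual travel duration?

16 hours 40 minutes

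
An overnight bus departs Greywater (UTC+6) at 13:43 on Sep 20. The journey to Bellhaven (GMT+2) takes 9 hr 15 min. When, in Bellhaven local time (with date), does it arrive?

18:58 on September 20

Convert departure to UTC: 13:43 − 6:00 = 07:43 UTC on Sep 20.
Add 9 hours 15 minutes travel time → 16:58 UTC.
Bellhaven is UTC+2:00, so local arrival = 16:58 + 2:00 = 18:58 on Sep 20.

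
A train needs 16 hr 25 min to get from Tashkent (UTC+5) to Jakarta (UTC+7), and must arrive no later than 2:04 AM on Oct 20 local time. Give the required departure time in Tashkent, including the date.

7:39 AM on Oct 19

Target arrival in UTC: 2:04 AM − 7:00 = 7:04 PM on Oct 19.
Subtract 16 hours and 25 minutes → departure 2:39 AM UTC on Oct 19.
Tashkent is UTC+5:00: 2:39 AM + 5:00 = 7:39 AM on Oct 19.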